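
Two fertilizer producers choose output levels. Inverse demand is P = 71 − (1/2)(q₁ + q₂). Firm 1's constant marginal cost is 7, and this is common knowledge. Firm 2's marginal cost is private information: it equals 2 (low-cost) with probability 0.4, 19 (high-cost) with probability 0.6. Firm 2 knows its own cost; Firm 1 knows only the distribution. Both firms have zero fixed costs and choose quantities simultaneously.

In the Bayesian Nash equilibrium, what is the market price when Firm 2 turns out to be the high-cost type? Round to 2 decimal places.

33.47

Type-c best response for Firm 2: q₂(c) = (71 − c) − q₁/2.
Firm 1 maximizes expected profit; its first-order condition is 71 − q₁ − (1/2)E[q₂] − 7 = 0.
Substituting E[q₂] and solving: E[c₂] = 12.2, so q₁ = (71 − 2·7 + 12.2)/(3/2) = 46.1333.
q₂(high-cost) = 28.9333, so P = 71 − (1/2)·(46.1333 + 28.9333) = 33.4667.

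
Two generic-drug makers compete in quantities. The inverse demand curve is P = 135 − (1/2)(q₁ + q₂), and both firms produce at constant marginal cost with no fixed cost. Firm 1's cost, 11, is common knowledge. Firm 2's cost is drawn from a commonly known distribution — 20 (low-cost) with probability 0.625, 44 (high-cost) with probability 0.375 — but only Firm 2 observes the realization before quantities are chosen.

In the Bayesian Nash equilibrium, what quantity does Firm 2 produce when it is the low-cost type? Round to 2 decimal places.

Each type of Firm 2 best-responds to q₁; Firm 1 best-responds to the expected q₂ over Firm 2's types.
Firm 2 with cost c maximizes (135 − (1/2)(q₁+q₂) − c)·q₂, giving q₂(c) = (135 − c − (1/2)q₁).
E[c₂] = 0.625·20 + 0.375·44 = 29
Firm 1's FOC against E[q₂] yields q₁ = (135 − 2·11 + E[c₂])/(3/2) = (135 − 22 + 29)/(3/2) = 94.6667.
q₂(low-cost) = (135 − 20 − (1/2)·94.6667) = 67.6667.

67.67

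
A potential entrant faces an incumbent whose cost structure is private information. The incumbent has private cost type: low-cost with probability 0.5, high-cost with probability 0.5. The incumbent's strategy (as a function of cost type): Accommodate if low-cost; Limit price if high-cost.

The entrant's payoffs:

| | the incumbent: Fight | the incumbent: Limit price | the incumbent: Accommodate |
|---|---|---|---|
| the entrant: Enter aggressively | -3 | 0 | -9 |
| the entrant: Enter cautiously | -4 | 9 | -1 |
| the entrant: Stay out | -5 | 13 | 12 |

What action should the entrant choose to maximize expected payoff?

Stay out

E[Enter aggressively] = 0.5·(-9) + 0.5·(0) = -4.5
E[Enter cautiously] = 0.5·(-1) + 0.5·(9) = 4
E[Stay out] = 0.5·(12) + 0.5·(13) = 12.5
Best response: Stay out (12.5 is the largest).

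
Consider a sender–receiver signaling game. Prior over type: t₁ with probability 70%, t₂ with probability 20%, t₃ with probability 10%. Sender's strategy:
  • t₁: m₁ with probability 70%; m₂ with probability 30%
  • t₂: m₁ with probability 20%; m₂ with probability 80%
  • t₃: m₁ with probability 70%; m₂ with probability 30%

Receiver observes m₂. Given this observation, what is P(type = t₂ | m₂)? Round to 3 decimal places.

0.400

P(m₂) = 0.7·0.3 + 0.2·0.8 + 0.1·0.3 = 0.4
P(t₂ | m₂) = (0.2·0.8) / 0.4 = 0.16 / 0.4 = 0.4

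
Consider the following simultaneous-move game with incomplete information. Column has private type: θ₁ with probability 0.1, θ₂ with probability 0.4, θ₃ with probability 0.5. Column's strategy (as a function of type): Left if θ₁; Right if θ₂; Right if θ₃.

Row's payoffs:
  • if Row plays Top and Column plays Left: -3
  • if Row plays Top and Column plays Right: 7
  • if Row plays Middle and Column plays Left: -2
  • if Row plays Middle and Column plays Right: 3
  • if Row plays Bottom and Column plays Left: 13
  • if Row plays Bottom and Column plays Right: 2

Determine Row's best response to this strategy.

E[Top] = 0.1·(-3) + 0.4·(7) + 0.5·(7) = 6
E[Middle] = 0.1·(-2) + 0.4·(3) + 0.5·(3) = 2.5
E[Bottom] = 0.1·(13) + 0.4·(2) + 0.5·(2) = 3.1
Best response: Top (6 is the largest).

Top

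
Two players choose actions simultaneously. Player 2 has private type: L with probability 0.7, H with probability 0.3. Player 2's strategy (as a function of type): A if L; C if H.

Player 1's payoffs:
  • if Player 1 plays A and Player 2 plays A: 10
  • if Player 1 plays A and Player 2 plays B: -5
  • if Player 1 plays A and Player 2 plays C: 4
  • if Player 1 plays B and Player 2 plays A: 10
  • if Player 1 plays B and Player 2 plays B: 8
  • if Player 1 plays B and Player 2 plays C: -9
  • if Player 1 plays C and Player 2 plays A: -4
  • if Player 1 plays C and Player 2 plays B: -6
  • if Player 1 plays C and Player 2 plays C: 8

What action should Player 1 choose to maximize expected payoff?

A

Compute Player 1's expected payoff for each action, taking the expectation over Player 2's type.
E[A] = 0.7·(10) + 0.3·(4) = 8.2
E[B] = 0.7·(10) + 0.3·(-9) = 4.3
E[C] = 0.7·(-4) + 0.3·(8) = -0.4
Best response: A (8.2 is the largest).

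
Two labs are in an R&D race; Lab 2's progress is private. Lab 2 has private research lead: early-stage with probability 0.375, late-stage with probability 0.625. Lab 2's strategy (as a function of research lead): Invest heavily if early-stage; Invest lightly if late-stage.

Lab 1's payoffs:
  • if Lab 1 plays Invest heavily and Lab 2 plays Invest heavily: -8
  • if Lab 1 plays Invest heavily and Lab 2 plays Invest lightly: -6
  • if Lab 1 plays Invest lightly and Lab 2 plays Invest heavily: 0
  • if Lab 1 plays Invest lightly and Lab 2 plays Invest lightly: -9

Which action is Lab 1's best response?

E[Invest heavily] = 0.375·(-8) + 0.625·(-6) = -6.75
E[Invest lightly] = 0.375·(0) + 0.625·(-9) = -5.625
Best response: Invest lightly (-5.625 is the largest).

Invest lightly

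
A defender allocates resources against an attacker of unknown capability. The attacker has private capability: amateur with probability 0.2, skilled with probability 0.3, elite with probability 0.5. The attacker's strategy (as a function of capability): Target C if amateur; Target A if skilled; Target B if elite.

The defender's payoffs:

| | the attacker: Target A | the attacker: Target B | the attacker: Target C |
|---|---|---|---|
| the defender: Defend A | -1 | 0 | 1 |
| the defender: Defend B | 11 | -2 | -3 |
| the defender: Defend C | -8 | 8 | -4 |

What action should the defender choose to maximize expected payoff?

Defend B

Compute the defender's expected payoff for each action, taking the expectation over the attacker's type.
E[Defend A] = 0.2·(1) + 0.3·(-1) + 0.5·(0) = -0.1
E[Defend B] = 0.2·(-3) + 0.3·(11) + 0.5·(-2) = 1.7
E[Defend C] = 0.2·(-4) + 0.3·(-8) + 0.5·(8) = 0.8
Best response: Defend B (1.7 is the largest).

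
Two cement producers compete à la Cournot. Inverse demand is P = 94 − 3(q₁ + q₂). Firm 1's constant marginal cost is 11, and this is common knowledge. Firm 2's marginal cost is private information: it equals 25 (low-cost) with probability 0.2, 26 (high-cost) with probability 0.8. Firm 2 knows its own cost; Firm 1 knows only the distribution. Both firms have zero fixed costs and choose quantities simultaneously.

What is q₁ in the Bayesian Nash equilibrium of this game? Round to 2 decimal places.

10.87

Firm 2 with cost c maximizes (94 − 3(q₁+q₂) − c)·q₂, giving q₂(c) = (94 − c − 3q₁)/6.
E[c₂] = 0.2·25 + 0.8·26 = 25.8
Firm 1's FOC against E[q₂] yields q₁ = (94 − 2·11 + E[c₂])/9 = (94 − 22 + 25.8)/9 = 10.8667.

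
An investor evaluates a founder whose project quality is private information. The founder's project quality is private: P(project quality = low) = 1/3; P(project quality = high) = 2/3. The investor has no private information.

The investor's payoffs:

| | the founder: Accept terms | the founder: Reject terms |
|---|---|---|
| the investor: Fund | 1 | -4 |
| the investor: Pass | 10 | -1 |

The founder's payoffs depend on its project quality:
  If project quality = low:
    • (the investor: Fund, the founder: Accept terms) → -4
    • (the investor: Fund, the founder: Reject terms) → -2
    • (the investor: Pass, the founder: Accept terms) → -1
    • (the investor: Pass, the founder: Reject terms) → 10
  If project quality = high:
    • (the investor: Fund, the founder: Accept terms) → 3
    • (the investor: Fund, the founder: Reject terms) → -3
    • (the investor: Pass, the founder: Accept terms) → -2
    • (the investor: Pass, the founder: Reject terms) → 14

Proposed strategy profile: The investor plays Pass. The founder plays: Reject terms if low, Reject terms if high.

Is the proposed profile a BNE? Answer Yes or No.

Yes

The investor plays Pass: E[Pass] = 1/3·(-1) + 2/3·(-1) = -1; E[Fund] = -4. Best-responding. ✓
The founder (project quality low), facing Pass: Accept terms gives -1, Reject terms gives 10. Proposed Reject terms is best. ✓
The founder (project quality high), facing Pass: Accept terms gives -2, Reject terms gives 14. Proposed Reject terms is best. ✓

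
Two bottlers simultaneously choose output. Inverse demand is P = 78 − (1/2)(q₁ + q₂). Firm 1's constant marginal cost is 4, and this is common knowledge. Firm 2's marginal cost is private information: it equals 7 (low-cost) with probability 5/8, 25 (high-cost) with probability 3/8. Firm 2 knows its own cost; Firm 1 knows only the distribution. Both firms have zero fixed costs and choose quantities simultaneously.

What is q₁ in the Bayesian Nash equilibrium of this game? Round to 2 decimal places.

Type-c best response for Firm 2: q₂(c) = (78 − c) − q₁/2.
Firm 1 maximizes expected profit; its first-order condition is 78 − q₁ − (1/2)E[q₂] − 4 = 0.
Substituting E[q₂] and solving: E[c₂] = 13.75, so q₁ = (78 − 2·4 + 13.75)/(3/2) = 55.8333.

55.83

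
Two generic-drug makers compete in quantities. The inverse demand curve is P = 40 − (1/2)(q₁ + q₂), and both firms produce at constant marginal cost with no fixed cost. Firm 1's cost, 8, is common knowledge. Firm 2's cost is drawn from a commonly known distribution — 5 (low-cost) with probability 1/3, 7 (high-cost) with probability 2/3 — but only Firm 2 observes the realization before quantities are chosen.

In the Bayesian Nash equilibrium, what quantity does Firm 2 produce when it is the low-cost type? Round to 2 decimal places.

Type-c best response for Firm 2: q₂(c) = (40 − c) − q₁/2.
Firm 1 maximizes expected profit; its first-order condition is 40 − q₁ − (1/2)E[q₂] − 8 = 0.
Substituting E[q₂] and solving: E[c₂] = 6.33333, so q₁ = (40 − 2·8 + 6.33333)/(3/2) = 20.2222.
q₂(low-cost) = (40 − 5 − (1/2)·20.2222) = 24.8889.

24.89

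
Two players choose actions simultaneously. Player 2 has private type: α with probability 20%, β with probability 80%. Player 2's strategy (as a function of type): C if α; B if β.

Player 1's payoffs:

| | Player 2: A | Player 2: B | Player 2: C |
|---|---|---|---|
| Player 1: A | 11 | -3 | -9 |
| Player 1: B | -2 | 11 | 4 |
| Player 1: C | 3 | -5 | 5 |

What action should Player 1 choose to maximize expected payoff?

E[A] = 0.2·(-9) + 0.8·(-3) = -4.2
E[B] = 0.2·(4) + 0.8·(11) = 9.6
E[C] = 0.2·(5) + 0.8·(-5) = -3
Best response: B (9.6 is the largest).

B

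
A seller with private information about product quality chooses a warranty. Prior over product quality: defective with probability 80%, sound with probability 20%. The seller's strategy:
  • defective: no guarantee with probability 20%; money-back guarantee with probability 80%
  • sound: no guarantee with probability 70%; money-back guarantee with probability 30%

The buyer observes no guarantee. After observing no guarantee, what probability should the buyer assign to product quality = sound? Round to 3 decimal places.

0.467

P(no guarantee) = 0.8·0.2 + 0.2·0.7 = 0.3
P(sound | no guarantee) = (0.2·0.7) / 0.3 = 0.14 / 0.3 = 0.466667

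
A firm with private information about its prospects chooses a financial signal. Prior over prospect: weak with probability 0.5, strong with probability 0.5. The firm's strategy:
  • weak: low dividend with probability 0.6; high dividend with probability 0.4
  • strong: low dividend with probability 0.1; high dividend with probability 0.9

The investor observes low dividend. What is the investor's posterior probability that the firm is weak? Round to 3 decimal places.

Apply Bayes' rule using the sender's strategy as the likelihood.
P(low dividend) = 0.5·0.6 + 0.5·0.1 = 0.35
P(weak | low dividend) = (0.5·0.6) / 0.35 = 0.3 / 0.35 = 0.857143

0.857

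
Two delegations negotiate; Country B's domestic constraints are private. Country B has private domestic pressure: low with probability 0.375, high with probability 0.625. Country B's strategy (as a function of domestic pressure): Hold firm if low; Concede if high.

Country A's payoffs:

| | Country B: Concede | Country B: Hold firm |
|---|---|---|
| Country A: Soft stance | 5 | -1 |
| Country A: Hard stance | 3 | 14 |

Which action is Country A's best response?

Compute Country A's expected payoff for each action, taking the expectation over Country B's type.
E[Soft stance] = 0.375·(-1) + 0.625·(5) = 2.75
E[Hard stance] = 0.375·(14) + 0.625·(3) = 7.125
Best response: Hard stance (7.125 is the largest).

Hard stance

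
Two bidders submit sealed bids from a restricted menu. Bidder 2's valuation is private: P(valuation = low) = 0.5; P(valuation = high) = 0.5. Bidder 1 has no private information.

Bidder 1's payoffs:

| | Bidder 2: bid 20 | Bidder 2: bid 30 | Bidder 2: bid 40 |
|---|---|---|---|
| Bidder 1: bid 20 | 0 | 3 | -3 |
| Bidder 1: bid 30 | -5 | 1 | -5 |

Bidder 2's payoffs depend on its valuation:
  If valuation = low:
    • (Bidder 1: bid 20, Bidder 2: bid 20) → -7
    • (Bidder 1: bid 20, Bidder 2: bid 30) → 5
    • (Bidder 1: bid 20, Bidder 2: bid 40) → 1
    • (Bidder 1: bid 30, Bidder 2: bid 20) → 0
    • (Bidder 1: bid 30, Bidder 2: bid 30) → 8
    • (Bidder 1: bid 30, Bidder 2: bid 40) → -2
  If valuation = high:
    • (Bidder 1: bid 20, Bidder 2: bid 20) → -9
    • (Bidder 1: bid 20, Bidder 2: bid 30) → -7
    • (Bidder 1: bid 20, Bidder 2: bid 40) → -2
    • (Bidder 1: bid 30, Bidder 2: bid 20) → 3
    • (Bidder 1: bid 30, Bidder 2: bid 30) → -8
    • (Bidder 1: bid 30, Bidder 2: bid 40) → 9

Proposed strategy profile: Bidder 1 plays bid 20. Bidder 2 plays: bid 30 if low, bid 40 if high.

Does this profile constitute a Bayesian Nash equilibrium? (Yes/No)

Bidder 1 plays bid 20: E[bid 20] = 0.5·(3) + 0.5·(-3) = 0; E[bid 30] = -2. Best-responding. ✓
Bidder 2 (valuation low), facing bid 20: bid 20 gives -7, bid 30 gives 5, bid 40 gives 1. Proposed bid 30 is best. ✓
Bidder 2 (valuation high), facing bid 20: bid 20 gives -9, bid 30 gives -7, bid 40 gives -2. Proposed bid 40 is best. ✓

Yes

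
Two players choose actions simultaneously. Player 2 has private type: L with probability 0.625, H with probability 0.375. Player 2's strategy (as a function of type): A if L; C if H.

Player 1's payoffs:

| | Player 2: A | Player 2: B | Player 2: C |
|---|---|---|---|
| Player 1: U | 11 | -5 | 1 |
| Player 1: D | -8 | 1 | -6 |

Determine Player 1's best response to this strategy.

E[U] = 0.625·(11) + 0.375·(1) = 7.25
E[D] = 0.625·(-8) + 0.375·(-6) = -7.25
Best response: U (7.25 is the largest).

U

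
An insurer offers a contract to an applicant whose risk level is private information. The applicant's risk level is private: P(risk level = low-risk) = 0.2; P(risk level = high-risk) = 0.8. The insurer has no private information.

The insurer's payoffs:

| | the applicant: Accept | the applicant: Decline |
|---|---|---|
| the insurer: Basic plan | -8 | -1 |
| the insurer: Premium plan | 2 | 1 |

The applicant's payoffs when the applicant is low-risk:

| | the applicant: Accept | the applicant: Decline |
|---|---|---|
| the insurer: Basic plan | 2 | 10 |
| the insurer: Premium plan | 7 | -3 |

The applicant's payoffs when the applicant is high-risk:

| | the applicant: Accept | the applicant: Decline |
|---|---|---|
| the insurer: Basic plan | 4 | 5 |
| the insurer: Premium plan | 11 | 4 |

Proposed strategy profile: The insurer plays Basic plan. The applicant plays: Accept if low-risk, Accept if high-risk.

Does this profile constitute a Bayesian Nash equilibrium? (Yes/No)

A profile is a BNE iff every type of every player is best-responding given beliefs about the other side.
The insurer plays Basic plan: E[Basic plan] = 0.2·(-8) + 0.8·(-8) = -8; E[Premium plan] = 2. Not best-responding. ✗
The applicant (risk level low-risk), facing Basic plan: Accept gives 2, Decline gives 10. Proposed Accept is not best — profitable deviation exists. ✗
The applicant (risk level high-risk), facing Basic plan: Accept gives 4, Decline gives 5. Proposed Accept is not best — profitable deviation exists. ✗

No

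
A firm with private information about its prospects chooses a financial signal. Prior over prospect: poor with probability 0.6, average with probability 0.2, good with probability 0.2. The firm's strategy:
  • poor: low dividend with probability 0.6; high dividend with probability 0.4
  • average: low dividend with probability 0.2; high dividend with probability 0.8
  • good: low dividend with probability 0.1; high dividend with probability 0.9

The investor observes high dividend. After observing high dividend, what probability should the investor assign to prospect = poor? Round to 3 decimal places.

0.414

Apply Bayes' rule using the sender's strategy as the likelihood.
P(high dividend) = 0.6·0.4 + 0.2·0.8 + 0.2·0.9 = 0.58
P(poor | high dividend) = (0.6·0.4) / 0.58 = 0.24 / 0.58 = 0.413793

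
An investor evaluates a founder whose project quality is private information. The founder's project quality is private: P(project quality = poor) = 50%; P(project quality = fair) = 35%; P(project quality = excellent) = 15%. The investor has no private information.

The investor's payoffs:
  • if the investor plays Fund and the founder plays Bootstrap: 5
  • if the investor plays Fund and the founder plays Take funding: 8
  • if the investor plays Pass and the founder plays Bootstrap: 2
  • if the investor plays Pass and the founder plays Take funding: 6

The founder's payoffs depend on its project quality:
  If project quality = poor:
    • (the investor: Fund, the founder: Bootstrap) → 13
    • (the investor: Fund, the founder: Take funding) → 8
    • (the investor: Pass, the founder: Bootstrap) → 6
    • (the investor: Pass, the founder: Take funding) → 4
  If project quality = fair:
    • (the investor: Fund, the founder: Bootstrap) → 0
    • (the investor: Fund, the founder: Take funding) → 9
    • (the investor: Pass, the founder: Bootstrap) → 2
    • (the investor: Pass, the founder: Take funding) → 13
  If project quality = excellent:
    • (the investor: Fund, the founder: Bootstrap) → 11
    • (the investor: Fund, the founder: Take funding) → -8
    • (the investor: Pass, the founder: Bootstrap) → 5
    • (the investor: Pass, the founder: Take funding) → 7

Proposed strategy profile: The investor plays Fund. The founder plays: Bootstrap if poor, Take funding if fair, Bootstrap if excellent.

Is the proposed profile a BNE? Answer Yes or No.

The investor plays Fund: E[Fund] = 0.5·(5) + 0.35·(8) + 0.15·(5) = 6.05; E[Pass] = 3.4. Best-responding. ✓
The founder (project quality poor), facing Fund: Bootstrap gives 13, Take funding gives 8. Proposed Bootstrap is best. ✓
The founder (project quality fair), facing Fund: Bootstrap gives 0, Take funding gives 9. Proposed Take funding is best. ✓
The founder (project quality excellent), facing Fund: Bootstrap gives 11, Take funding gives -8. Proposed Bootstrap is best. ✓

Yes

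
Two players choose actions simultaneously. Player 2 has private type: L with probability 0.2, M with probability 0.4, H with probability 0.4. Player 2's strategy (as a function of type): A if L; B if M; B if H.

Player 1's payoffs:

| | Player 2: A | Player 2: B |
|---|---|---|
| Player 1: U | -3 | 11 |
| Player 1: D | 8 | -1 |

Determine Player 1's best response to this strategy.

U

E[U] = 0.2·(-3) + 0.4·(11) + 0.4·(11) = 8.2
E[D] = 0.2·(8) + 0.4·(-1) + 0.4·(-1) = 0.8
Best response: U (8.2 is the largest).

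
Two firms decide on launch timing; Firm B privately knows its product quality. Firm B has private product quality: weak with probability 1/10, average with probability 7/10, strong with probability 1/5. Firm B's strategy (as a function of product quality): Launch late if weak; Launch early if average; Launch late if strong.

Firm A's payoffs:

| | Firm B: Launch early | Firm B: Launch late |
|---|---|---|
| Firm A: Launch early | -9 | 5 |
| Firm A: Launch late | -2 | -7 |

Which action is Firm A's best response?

E[Launch early] = 1/10·(5) + 7/10·(-9) + 1/5·(5) = -24/5
E[Launch late] = 1/10·(-7) + 7/10·(-2) + 1/5·(-7) = -7/2
Best response: Launch late (-7/2 is the largest).

Launch late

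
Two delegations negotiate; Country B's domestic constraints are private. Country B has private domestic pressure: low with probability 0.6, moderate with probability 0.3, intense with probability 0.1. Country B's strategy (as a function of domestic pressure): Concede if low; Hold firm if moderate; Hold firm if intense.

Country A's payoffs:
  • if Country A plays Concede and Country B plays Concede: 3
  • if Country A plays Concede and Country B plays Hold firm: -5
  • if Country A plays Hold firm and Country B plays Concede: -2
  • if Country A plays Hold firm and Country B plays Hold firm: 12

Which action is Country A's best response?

E[Concede] = 0.6·(3) + 0.3·(-5) + 0.1·(-5) = -0.2
E[Hold firm] = 0.6·(-2) + 0.3·(12) + 0.1·(12) = 3.6
Best response: Hold firm (3.6 is the largest).

Hold firm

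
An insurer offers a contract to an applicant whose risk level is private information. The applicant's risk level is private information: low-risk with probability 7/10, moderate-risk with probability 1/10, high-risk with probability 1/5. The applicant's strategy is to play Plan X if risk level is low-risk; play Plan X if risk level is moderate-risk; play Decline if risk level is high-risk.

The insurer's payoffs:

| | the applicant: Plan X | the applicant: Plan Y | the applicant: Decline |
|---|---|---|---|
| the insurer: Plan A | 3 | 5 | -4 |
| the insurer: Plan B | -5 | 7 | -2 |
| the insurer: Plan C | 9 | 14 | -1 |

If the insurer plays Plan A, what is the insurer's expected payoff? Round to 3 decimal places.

1.600

E[Plan A] = 7/10·3 + 1/10·3 + 1/5·(-4) = 21/10 + 3/10 + (-4/5) = 8/5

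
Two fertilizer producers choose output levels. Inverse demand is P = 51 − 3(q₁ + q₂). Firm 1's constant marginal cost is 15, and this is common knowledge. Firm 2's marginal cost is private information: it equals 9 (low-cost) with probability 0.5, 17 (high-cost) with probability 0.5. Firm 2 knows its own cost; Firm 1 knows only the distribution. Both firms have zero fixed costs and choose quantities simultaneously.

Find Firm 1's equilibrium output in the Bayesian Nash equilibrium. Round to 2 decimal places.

3.78

Each type of Firm 2 best-responds to q₁; Firm 1 best-responds to the expected q₂ over Firm 2's types.
Firm 2 with cost c maximizes (51 − 3(q₁+q₂) − c)·q₂, giving q₂(c) = (51 − c − 3q₁)/6.
E[c₂] = 0.5·9 + 0.5·17 = 13
Firm 1's FOC against E[q₂] yields q₁ = (51 − 2·15 + E[c₂])/9 = (51 − 30 + 13)/9 = 3.77778.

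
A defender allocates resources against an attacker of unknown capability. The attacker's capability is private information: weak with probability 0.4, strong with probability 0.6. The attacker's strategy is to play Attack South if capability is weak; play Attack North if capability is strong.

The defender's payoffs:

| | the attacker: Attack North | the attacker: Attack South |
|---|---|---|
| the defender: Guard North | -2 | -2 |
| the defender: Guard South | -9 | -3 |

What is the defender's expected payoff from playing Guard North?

-2

E[Guard North] = 0.4·(-2) + 0.6·(-2) = (-0.8) + (-1.2) = -2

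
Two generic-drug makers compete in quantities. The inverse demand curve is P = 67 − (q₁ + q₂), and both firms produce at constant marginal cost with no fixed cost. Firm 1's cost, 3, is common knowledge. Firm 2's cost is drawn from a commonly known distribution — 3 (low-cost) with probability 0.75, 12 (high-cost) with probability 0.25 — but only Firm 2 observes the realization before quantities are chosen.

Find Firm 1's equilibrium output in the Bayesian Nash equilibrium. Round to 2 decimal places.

22.08

Each type of Firm 2 best-responds to q₁; Firm 1 best-responds to the expected q₂ over Firm 2's types.
Firm 2 with cost c maximizes (67 − (q₁+q₂) − c)·q₂, giving q₂(c) = (67 − c − q₁)/2.
E[c₂] = 0.75·3 + 0.25·12 = 5.25
Firm 1's FOC against E[q₂] yields q₁ = (67 − 2·3 + E[c₂])/3 = (67 − 6 + 5.25)/3 = 22.0833.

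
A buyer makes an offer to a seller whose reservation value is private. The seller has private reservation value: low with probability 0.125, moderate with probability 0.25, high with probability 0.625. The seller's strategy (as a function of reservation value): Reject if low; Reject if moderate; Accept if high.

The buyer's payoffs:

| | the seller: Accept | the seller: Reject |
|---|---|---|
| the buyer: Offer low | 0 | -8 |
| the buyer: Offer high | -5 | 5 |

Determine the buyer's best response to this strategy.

Offer high

E[Offer low] = 0.125·(-8) + 0.25·(-8) + 0.625·(0) = -3
E[Offer high] = 0.125·(5) + 0.25·(5) + 0.625·(-5) = -1.25
Best response: Offer high (-1.25 is the largest).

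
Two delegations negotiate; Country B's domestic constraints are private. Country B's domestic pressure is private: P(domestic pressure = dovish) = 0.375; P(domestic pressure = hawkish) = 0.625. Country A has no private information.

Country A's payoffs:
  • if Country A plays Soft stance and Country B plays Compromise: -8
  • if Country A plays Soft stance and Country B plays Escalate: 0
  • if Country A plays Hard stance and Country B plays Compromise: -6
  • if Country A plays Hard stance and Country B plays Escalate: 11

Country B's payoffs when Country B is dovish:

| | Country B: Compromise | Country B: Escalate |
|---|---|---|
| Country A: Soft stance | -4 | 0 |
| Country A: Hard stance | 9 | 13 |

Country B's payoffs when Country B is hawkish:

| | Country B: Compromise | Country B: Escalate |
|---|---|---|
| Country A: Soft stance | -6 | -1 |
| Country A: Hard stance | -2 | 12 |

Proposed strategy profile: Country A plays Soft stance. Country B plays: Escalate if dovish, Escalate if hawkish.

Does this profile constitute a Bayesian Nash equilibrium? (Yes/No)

No

Country A plays Soft stance: E[Soft stance] = 0.375·(0) + 0.625·(0) = 0; E[Hard stance] = 11. Not best-responding. ✗
Country B (domestic pressure dovish), facing Soft stance: Compromise gives -4, Escalate gives 0. Proposed Escalate is best. ✓
Country B (domestic pressure hawkish), facing Soft stance: Compromise gives -6, Escalate gives -1. Proposed Escalate is best. ✓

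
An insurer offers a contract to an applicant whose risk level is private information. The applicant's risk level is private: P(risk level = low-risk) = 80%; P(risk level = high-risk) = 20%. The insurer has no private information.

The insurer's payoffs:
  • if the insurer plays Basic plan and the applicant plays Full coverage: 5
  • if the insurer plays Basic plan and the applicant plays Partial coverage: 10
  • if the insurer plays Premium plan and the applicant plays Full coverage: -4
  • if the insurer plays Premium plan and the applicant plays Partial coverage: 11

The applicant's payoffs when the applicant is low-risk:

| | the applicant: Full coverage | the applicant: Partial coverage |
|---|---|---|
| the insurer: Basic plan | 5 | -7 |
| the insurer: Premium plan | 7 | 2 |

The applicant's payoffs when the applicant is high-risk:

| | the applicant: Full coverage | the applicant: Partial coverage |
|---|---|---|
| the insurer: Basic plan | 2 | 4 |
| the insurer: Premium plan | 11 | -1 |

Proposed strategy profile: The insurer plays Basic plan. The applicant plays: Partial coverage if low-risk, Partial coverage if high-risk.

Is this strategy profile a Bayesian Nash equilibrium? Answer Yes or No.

A profile is a BNE iff every type of every player is best-responding given beliefs about the other side.
The insurer plays Basic plan: E[Basic plan] = 0.8·(10) + 0.2·(10) = 10; E[Premium plan] = 11. Not best-responding. ✗
The applicant (risk level low-risk), facing Basic plan: Full coverage gives 5, Partial coverage gives -7. Proposed Partial coverage is not best — profitable deviation exists. ✗
The applicant (risk level high-risk), facing Basic plan: Full coverage gives 2, Partial coverage gives 4. Proposed Partial coverage is best. ✓

No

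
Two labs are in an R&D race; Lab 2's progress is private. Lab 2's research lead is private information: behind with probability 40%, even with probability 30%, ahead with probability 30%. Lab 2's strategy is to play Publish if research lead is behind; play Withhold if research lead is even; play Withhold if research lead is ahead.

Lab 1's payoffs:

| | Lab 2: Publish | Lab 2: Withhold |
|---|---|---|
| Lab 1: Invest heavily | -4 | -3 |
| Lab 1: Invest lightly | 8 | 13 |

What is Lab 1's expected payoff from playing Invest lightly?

E[Invest lightly] = 0.4·8 + 0.3·13 + 0.3·13 = 3.2 + 3.9 + 3.9 = 11

11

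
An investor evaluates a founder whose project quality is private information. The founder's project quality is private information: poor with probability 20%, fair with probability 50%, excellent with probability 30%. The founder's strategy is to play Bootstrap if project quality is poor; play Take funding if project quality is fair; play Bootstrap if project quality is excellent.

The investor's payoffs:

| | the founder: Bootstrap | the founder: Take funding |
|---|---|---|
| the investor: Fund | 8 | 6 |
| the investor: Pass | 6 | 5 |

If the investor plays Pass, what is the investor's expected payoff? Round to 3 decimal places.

5.500

E[Pass] = 0.2·6 + 0.5·5 + 0.3·6 = 1.2 + 2.5 + 1.8 = 5.5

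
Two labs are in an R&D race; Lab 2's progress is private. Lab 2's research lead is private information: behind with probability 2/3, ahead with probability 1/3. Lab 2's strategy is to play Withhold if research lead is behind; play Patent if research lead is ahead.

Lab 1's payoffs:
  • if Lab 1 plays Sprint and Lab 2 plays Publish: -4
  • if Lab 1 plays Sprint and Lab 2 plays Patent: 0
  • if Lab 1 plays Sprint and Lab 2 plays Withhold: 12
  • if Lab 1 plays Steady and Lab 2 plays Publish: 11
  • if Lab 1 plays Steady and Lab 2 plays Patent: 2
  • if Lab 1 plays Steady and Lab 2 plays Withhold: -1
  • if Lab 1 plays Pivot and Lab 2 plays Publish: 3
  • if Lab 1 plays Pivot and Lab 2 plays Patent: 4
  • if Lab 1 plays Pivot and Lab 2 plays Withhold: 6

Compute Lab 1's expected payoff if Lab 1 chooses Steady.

0

Take the expectation over Lab 2's research lead, weighting each type's action by its prior probability.
E[Steady] = 2/3·(-1) + 1/3·2 = (-2/3) + 2/3 = 0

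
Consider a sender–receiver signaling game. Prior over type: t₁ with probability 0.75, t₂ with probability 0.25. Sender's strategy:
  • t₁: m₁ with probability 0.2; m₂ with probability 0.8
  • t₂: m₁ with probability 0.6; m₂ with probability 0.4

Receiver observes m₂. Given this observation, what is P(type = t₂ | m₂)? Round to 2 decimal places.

P(m₂) = 0.75·0.8 + 0.25·0.4 = 0.7
P(t₂ | m₂) = (0.25·0.4) / 0.7 = 0.1 / 0.7 = 0.142857

0.14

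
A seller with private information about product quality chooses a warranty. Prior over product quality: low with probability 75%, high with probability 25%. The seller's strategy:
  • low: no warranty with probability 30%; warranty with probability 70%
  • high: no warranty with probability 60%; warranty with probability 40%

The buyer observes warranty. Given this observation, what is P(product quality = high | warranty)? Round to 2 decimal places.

0.16

P(warranty) = 0.75·0.7 + 0.25·0.4 = 0.625
P(high | warranty) = (0.25·0.4) / 0.625 = 0.1 / 0.625 = 0.16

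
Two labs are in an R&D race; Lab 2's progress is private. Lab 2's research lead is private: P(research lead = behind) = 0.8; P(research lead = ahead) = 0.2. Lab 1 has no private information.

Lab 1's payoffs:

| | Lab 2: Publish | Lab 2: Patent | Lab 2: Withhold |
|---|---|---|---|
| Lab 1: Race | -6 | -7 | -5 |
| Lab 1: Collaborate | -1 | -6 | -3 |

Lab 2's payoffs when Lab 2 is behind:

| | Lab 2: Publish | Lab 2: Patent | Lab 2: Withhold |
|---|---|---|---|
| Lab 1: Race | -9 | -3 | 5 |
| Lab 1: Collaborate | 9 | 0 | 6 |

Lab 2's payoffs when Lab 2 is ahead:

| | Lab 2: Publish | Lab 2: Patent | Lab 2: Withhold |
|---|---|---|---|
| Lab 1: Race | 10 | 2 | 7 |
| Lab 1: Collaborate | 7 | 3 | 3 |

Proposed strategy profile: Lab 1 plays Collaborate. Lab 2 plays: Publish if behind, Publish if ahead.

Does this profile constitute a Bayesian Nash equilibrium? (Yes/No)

Lab 1 plays Collaborate: E[Collaborate] = 0.8·(-1) + 0.2·(-1) = -1; E[Race] = -6. Best-responding. ✓
Lab 2 (research lead behind), facing Collaborate: Publish gives 9, Patent gives 0, Withhold gives 6. Proposed Publish is best. ✓
Lab 2 (research lead ahead), facing Collaborate: Publish gives 7, Patent gives 3, Withhold gives 3. Proposed Publish is best. ✓

Yes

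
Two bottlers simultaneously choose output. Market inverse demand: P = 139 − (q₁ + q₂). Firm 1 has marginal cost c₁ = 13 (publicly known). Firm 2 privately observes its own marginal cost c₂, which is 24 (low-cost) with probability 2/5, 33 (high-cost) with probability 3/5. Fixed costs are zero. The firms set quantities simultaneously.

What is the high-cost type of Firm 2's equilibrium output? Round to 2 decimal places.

29.27

Firm 2 with cost c maximizes (139 − (q₁+q₂) − c)·q₂, giving q₂(c) = (139 − c − q₁)/2.
E[c₂] = 2/5·24 + 3/5·33 = 29.4
Firm 1's FOC against E[q₂] yields q₁ = (139 − 2·13 + E[c₂])/3 = (139 − 26 + 29.4)/3 = 47.4667.
q₂(high-cost) = (139 − 33 − 47.4667)/2 = 29.2667.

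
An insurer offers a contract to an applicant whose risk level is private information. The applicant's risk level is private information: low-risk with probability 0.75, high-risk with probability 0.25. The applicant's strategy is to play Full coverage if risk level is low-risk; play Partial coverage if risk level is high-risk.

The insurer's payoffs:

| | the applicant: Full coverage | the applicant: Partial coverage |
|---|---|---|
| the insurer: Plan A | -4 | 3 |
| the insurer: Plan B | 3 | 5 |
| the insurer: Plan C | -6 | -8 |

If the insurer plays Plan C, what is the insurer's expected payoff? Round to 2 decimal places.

-6.50

Take the expectation over the applicant's risk level, weighting each type's action by its prior probability.
E[Plan C] = 0.75·(-6) + 0.25·(-8) = (-4.5) + (-2) = -6.5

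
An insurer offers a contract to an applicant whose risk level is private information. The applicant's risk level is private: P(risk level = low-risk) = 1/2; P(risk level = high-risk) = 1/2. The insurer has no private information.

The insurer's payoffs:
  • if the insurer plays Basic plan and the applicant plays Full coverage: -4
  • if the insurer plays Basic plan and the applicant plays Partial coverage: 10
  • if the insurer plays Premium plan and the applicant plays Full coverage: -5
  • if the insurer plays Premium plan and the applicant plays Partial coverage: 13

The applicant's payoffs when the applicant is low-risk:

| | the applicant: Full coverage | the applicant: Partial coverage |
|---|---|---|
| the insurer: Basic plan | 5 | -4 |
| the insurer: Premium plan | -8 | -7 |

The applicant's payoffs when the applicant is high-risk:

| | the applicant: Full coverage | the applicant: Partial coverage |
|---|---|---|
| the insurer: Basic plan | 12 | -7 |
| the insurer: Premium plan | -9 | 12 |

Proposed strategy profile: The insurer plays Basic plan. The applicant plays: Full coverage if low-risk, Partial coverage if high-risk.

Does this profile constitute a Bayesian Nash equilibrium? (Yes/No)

No

A profile is a BNE iff every type of every player is best-responding given beliefs about the other side.
The insurer plays Basic plan: E[Basic plan] = 1/2·(-4) + 1/2·(10) = 3; E[Premium plan] = 4. Not best-responding. ✗
The applicant (risk level low-risk), facing Basic plan: Full coverage gives 5, Partial coverage gives -4. Proposed Full coverage is best. ✓
The applicant (risk level high-risk), facing Basic plan: Full coverage gives 12, Partial coverage gives -7. Proposed Partial coverage is not best — profitable deviation exists. ✗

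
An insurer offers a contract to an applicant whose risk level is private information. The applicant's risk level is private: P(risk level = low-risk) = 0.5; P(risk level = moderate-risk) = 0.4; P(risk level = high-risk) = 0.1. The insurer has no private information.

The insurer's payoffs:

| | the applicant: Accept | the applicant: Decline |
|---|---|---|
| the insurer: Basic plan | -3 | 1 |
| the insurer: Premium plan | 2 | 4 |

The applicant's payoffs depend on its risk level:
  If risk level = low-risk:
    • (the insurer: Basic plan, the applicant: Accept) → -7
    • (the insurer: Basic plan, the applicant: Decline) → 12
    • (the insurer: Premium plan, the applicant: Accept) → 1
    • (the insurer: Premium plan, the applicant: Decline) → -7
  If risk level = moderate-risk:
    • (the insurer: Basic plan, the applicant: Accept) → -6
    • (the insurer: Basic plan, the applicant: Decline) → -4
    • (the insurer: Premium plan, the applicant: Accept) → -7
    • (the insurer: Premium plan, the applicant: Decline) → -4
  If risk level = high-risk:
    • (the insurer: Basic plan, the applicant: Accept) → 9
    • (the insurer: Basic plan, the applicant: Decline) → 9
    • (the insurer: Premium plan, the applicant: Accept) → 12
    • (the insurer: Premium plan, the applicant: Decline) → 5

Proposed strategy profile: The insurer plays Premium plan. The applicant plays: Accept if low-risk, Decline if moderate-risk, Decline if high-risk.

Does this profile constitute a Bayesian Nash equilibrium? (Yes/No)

No

A profile is a BNE iff every type of every player is best-responding given beliefs about the other side.
The insurer plays Premium plan: E[Premium plan] = 0.5·(2) + 0.4·(4) + 0.1·(4) = 3; E[Basic plan] = -1. Best-responding. ✓
The applicant (risk level low-risk), facing Premium plan: Accept gives 1, Decline gives -7. Proposed Accept is best. ✓
The applicant (risk level moderate-risk), facing Premium plan: Accept gives -7, Decline gives -4. Proposed Decline is best. ✓
The applicant (risk level high-risk), facing Premium plan: Accept gives 12, Decline gives 5. Proposed Decline is not best — profitable deviation exists. ✗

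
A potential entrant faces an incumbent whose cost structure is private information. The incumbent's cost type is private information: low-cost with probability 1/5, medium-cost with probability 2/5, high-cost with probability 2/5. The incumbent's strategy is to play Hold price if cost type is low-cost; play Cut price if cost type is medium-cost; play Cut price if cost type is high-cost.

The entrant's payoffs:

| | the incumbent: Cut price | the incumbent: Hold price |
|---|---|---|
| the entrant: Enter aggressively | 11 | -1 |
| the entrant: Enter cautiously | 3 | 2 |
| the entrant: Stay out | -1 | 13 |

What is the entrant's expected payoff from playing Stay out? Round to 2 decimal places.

Take the expectation over the incumbent's cost type, weighting each type's action by its prior probability.
E[Stay out] = 1/5·13 + 2/5·(-1) + 2/5·(-1) = 13/5 + (-2/5) + (-2/5) = 9/5

1.80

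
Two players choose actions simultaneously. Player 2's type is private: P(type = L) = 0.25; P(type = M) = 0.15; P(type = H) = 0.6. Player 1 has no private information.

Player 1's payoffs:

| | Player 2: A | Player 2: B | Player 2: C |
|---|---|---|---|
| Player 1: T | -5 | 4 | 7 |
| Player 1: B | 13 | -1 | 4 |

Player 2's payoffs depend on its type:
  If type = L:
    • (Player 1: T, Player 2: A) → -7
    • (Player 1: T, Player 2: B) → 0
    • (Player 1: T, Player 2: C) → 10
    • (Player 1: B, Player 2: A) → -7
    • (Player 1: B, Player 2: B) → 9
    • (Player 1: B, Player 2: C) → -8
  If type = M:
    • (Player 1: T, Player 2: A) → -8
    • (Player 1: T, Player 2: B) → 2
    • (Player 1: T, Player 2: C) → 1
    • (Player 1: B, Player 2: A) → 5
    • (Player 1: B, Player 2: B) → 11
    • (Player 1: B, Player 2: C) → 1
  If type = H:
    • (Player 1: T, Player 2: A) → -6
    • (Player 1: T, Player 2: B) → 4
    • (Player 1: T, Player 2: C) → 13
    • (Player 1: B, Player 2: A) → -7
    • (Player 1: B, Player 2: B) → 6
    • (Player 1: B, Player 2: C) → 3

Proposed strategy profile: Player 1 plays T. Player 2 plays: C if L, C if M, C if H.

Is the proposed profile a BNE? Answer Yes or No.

A profile is a BNE iff every type of every player is best-responding given beliefs about the other side.
Player 1 plays T: E[T] = 0.25·(7) + 0.15·(7) + 0.6·(7) = 7; E[B] = 4. Best-responding. ✓
Player 2 (type L), facing T: A gives -7, B gives 0, C gives 10. Proposed C is best. ✓
Player 2 (type M), facing T: A gives -8, B gives 2, C gives 1. Proposed C is not best — profitable deviation exists. ✗
Player 2 (type H), facing T: A gives -6, B gives 4, C gives 13. Proposed C is best. ✓

No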